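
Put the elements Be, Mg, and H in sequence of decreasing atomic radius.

Mg > Be > H

H is in period 1, group 1; Be is in period 2, group 2; Mg is in period 3, group 2.
Atomic radius shrinks across a period as nuclear charge pulls the same shell inward, and grows down a group as new shells are added.
Neither a single period nor a single group — weigh both effects.
Be > H: the two effects oppose for this pair; the down-group effect wins (102 vs 32 pm).
Mg > Be: Mg sits below Be in group 2, so the down-group effect alone puts Mg larger.
Approximate values (pm): H 32, Be 102, Mg 139.
So from largest to smallest: Mg > Be > H.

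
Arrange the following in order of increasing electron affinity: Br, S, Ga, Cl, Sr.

S is in period 3, group 16; Cl is in period 3, group 17; Ga is in period 4, group 13; Br is in period 4, group 17; Sr is in period 5, group 2.
Adding an electron releases more energy for atoms nearer the top right (short of the noble gases).
Neither a single period nor a single group — weigh both effects.
Ga > Sr: both effects reinforce here, so Ga is clearly the higher of the two.
S > Ga: relative to Ga, both the across-period and down-group shifts push S's electron affinity up.
Br > S: period and group pull opposite ways; the across-period shift dominates (325 vs 200 kJ/mol).
Cl > Br: they share group 17; the group trend gives Cl the larger value.
Approximate values (kJ/mol): S 200, Cl 349, Ga 29, Br 325, Sr 5.
So from lowest to highest: Sr < Ga < S < Br < Cl.

Sr < Ga < S < Br < Cl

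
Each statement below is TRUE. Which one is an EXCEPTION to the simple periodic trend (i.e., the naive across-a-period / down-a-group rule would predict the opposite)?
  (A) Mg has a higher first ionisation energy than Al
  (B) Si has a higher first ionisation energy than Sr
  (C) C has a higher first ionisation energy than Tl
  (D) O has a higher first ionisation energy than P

(A)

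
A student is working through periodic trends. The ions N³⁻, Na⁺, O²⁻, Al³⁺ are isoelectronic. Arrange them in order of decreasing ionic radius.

All of these have 10 electrons, so size is governed by nuclear charge alone: the more protons, the stronger the pull on the same electron cloud, and the smaller the ion.
Nuclear charges: Al³⁺ (Z=13), Na⁺ (Z=11), O²⁻ (Z=8), N³⁻ (Z=7).
Largest to smallest: N³⁻ > O²⁻ > Na⁺ > Al³⁺.

N³⁻ > O²⁻ > Na⁺ > Al³⁺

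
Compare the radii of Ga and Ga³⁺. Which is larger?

Ga

Forming Ga³⁺ removes 3 electrons from Ga. Fewer electrons for the same nuclear charge means less shielding and a higher Z_eff on the remaining electrons, and for main-group metals the entire outer shell is lost.
A cation is smaller than its parent atom: Ga³⁺ < Ga.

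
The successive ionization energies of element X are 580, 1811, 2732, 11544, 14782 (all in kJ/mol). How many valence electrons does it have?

3

Look for the largest jump between consecutive ionization energies: IE4/IE3 ≈ 4.2, far larger than any earlier ratio.
That jump marks the point where a core electron is being removed. So the atom has 3 valence electrons.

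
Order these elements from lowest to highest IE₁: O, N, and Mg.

Mg < O < N

N is in period 2, group 15; O is in period 2, group 16; Mg is in period 3, group 2.
First ionization energy rises across a period (greater Z_eff holds electrons more tightly) and falls down a group (valence electrons are farther from the nucleus).
Here both period and group differ, so the two effects have to be weighed against each other.
O > Mg: both effects reinforce here, so O is clearly the higher of the two.
N > O: this pair runs against the simple trend — see the exception note.
Note the exception: N has a higher first ionization energy than O, contrary to the simple trend — pairing an electron in O's 2p⁴ costs repulsion energy, so O ionizes more easily than half-filled N (2p³).
For reference (kJ/mol): N 1402, O 1314, Mg 738.
So from lowest to highest: Mg < O < N.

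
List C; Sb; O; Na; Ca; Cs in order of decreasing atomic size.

Cs, Ca, Na, Sb, C, O

C is in period 2, group 14; O is in period 2, group 16; Na is in period 3, group 1; Ca is in period 4, group 2; Sb is in period 5, group 15; Cs is in period 6, group 1.
Moving right in a period, electrons are added to the same shell under a stronger nuclear pull, so atoms get smaller; moving down, a new shell is opened and atoms get larger.
These span different periods and groups, so the two trends combine.
C > O: both are in period 2; the period trend gives C the larger value.
Sb > C: the two effects oppose for this pair; the down-group effect wins (140 vs 75 pm).
Na > Sb: the two effects oppose for this pair; the across-period effect wins (155 vs 140 pm).
Ca > Na: the two effects oppose for this pair; the down-group effect wins (171 vs 155 pm).
Cs > Ca: both effects reinforce here, so Cs is clearly the larger of the two.
Tabulated atomic radius (pm): C 75, O 63, Na 155, Ca 171, Sb 140, Cs 232.
So from largest to smallest: Cs > Ca > Na > Sb > C > O.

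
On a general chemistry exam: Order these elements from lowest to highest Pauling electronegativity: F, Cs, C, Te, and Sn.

EN rises left→right (higher Z_eff, smaller atoms) and falls top→bottom (larger, more shielded atoms).
Neither a single period nor a single group — weigh both effects.
Sn > Cs: relative to Cs, both the across-period and down-group shifts push Sn's electronegativity up.
Te > Sn: both are in period 5; the period trend gives Te the larger value.
C > Te: period and group pull opposite ways; the down-group shift dominates (2.55 vs 2.10).
F > C: both are in period 2; the period trend gives F the larger value.
Approximate values (Pauling): C 2.55, F 3.98, Sn 1.96, Te 2.10, Cs 0.79.
So from lowest to highest: Cs < Sn < Te < C < F.

Cs < Sn < Te < C < F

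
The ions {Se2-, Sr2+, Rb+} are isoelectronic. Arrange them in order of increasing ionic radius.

Sr2+, Rb+, Se2-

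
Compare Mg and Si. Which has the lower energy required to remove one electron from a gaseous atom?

Mg

First ionization energy rises across a period (greater Z_eff holds electrons more tightly) and falls down a group (valence electrons are farther from the nucleus).
All lie in period 3, so first ionization energy increases left to right.
So Mg has the lower energy required to remove one electron from a gaseous atom (Mg < Si).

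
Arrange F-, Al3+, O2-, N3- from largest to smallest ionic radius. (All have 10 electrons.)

All of these have 10 electrons, so size is governed by nuclear charge alone: the more protons, the stronger the pull on the same electron cloud, and the smaller the ion.
Nuclear charges: Al3+ (Z=13), F- (Z=9), O2- (Z=8), N3- (Z=7).
Largest to smallest: N3- > O2- > F- > Al3+.

N3-, O2-, F-, Al3+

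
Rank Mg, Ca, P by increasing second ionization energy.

Ca, Mg, P

After 1 electron has been removed, what remains? Mg⁺ still has 1 valence electron; Ca⁺ still has 1 valence electron; P⁺ still has 4 valence electrons.
All are still removing valence electrons, so compare the +1 ions as you would atoms: IE_2 generally rises across a period (higher Z_eff) and falls down a group (larger shell), subject to the usual subshell exceptions.
Valence configurations: Mg⁺ [Ne]3s¹, Ca⁺ [Ar]4s¹, P⁺ [Ne]3s²3p².
The numbers (kJ/mol): Mg 1451, Ca 1145, P 1907.
Overall IE_2 order: Ca < Mg < P.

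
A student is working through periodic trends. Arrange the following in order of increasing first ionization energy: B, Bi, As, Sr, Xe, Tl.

B is in period 2, group 13; As is in period 4, group 15; Sr is in period 5, group 2; Xe is in period 5, group 18; Tl is in period 6, group 13; Bi is in period 6, group 15.
Across a period the outer electron is held more tightly (higher IE₁); down a group it sits in a higher shell, more shielded, and comes off more easily.
Here both period and group differ, so the two effects have to be weighed against each other.
Tl > Sr: period and group pull opposite ways; the across-period shift dominates (589 vs 550 kJ/mol).
Bi > Tl: Bi lies to the right of Tl in period 6, so the across-period effect alone puts Bi higher.
B > Bi: period and group pull opposite ways; the down-group shift dominates (801 vs 703 kJ/mol).
As > B: the two effects oppose for this pair; the across-period effect wins (947 vs 801 kJ/mol).
Xe > As: the two effects oppose for this pair; the across-period effect wins (1170 vs 947 kJ/mol).
For reference (kJ/mol): B 801, As 947, Sr 550, Xe 1170, Tl 589, Bi 703.
So from lowest to highest: Sr < Tl < Bi < B < As < Xe.

Sr < Tl < Bi < B < As < Xe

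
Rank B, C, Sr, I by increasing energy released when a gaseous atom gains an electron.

Sr, B, C, I

B is in period 2, group 13; C is in period 2, group 14; Sr is in period 5, group 2; I is in period 5, group 17.
Adding an electron releases more energy for atoms nearer the top right (short of the noble gases).
Neither a single period nor a single group — weigh both effects.
B > Sr: relative to Sr, both the across-period and down-group shifts push B's electron affinity up.
C > B: both are in period 2; the period trend gives C the larger value.
I > C: the two effects oppose for this pair; the across-period effect wins (295 vs 122 kJ/mol).
Approximate values (kJ/mol): B 27, C 122, Sr 5, I 295.
So from lowest to highest: Sr < B < C < I.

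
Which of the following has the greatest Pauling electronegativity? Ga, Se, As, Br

Br

Ga is in period 4, group 13; As is in period 4, group 15; Se is in period 4, group 16; Br is in period 4, group 17.
EN rises left→right (higher Z_eff, smaller atoms) and falls top→bottom (larger, more shielded atoms).
All lie in period 4, so electronegativity increases left to right.
The greatest Pauling electronegativity among these belongs to Br.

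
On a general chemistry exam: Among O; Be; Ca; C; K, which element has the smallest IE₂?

IE_2 is the cost of taking one more electron from the +1 cation: O⁺ still has 5 valence electrons; Be⁺ still has 1 valence electron; Ca⁺ still has 1 valence electron; C⁺ still has 3 valence electrons; K⁺ is the bare [Ar] core.
Usually core removal costs more than valence removal, but here the competition is close: a tightly held n=2 valence electron can cost more to remove than an n=3 core electron, so the actual values have to decide it.
Valence configurations: O⁺ [He]2s²2p³, Be⁺ [He]2s¹, Ca⁺ [Ar]4s¹, C⁺ [He]2s²2p¹.
Tabulated IE_2 (kJ/mol): O 3388, Be 1757, Ca 1145, C 2353, K 3052.
Overall IE_2 order: Ca < Be < C < K < O.

Ca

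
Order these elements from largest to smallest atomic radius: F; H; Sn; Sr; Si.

H is in period 1, group 1; F is in period 2, group 17; Si is in period 3, group 14; Sr is in period 5, group 2; Sn is in period 5, group 14.
Moving right in a period, electrons are added to the same shell under a stronger nuclear pull, so atoms get smaller; moving down, a new shell is opened and atoms get larger.
Here both period and group differ, so the two effects have to be weighed against each other.
F > H: period and group pull opposite ways; the down-group shift dominates (64 vs 32 pm).
Si > F: relative to F, both the across-period and down-group shifts push Si's atomic radius up.
Sn > Si: they share group 14; the group trend gives Sn the larger value.
Sr > Sn: Sr lies to the left of Sn in period 5, so the across-period effect alone puts Sr larger.
Tabulated atomic radius (pm): H 32, F 64, Si 116, Sr 185, Sn 140.
So from largest to smallest: Sr > Sn > Si > F > H.

Sr, Sn, Si, F, H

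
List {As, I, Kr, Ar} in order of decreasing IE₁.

Ar is in period 3, group 18; As is in period 4, group 15; Kr is in period 4, group 18; I is in period 5, group 17.
Removing the outermost electron gets harder across a period and easier down a group.
Here both period and group differ, so the two effects have to be weighed against each other.
I > As: period and group pull opposite ways; the across-period shift dominates (1008 vs 947 kJ/mol).
Kr > I: both effects reinforce here, so Kr is clearly the higher of the two.
Ar > Kr: they share group 18; the group trend gives Ar the larger value.
For reference (kJ/mol): Ar 1521, As 947, Kr 1351, I 1008.
So from highest to lowest: Ar > Kr > I > As.

Ar > Kr > I > As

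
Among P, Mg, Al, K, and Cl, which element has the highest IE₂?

The second ionization energy removes an electron from the +1 ion. For each element: P⁺ still has 4 valence electrons; Mg⁺ still has 1 valence electron; Al⁺ still has 2 valence electrons; K⁺ is the bare [Ar] core; Cl⁺ still has 6 valence electrons.
Breaking into a closed-shell core is much more expensive than removing a leftover valence electron — K has the largest IE_2 here.
Valence configurations: P⁺ [Ne]3s²3p², Mg⁺ [Ne]3s¹, Al⁺ [Ne]3s², Cl⁺ [Ne]3s²3p⁴.
Approximate IE_2 values (kJ/mol): P 1907, Mg 1451, Al 1817, K 3052, Cl 2298.
Putting it together, IE_2: Mg < Al < P < Cl < K.

K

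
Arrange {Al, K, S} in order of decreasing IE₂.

K, S, Al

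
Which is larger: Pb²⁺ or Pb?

Pb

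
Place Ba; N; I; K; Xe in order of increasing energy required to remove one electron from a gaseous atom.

K, Ba, I, Xe, N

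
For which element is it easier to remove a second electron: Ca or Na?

Ca

Consider each +1 ion: Ca⁺ still has 1 valence electron; Na⁺ is the bare [Ne] core.
Breaking into a closed-shell core is much more expensive than removing a leftover valence electron — Na has the largest IE_2 here.
Approximate IE_2 values (kJ/mol): Ca 1145, Na 4562.
Hence IE_2: Ca < Na.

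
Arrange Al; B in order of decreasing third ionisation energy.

B > Al

The third ionization energy removes an electron from the +2 ion. For each element: Al²⁺ still has 1 valence electron; B²⁺ still has 1 valence electron.
All are still removing valence electrons, so compare the +2 ions as you would atoms: IE_3 generally rises across a period (higher Z_eff) and falls down a group (larger shell), subject to the usual subshell exceptions.
Valence configurations: Al²⁺ [Ne]3s¹, B²⁺ [He]2s¹.
The numbers (kJ/mol): Al 2745, B 3660.
So the third ionization energies run Al < B.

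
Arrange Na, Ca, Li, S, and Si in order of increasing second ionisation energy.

IE_2 is the cost of taking one more electron from the +1 cation: Na⁺ is the bare [Ne] core; Ca⁺ still has 1 valence electron; Li⁺ is the bare [He] core; S⁺ still has 5 valence electrons; Si⁺ still has 3 valence electrons.
Pulling an electron out of a noble-gas core costs far more than removing a remaining valence electron, so Na and Li sit at the high end of IE_2.
Valence configurations: Ca⁺ [Ar]4s¹, S⁺ [Ne]3s²3p³, Si⁺ [Ne]3s²3p¹.
The numbers (kJ/mol): Na 4562, Ca 1145, Li 7298, S 2252, Si 1577.
Overall IE_2 order: Ca < Si < S < Na < Li.

Ca, Si, S, Na, Li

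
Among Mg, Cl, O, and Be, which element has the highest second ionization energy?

O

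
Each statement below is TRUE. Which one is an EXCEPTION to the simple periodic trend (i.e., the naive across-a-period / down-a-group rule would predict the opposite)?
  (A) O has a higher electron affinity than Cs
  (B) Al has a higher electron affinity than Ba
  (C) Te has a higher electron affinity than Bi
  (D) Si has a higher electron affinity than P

(D)

The general trend: electron affinity increases across a period and decreases down a group.
(A) O (period 2, group 16) vs Cs (period 6, group 1): the stated order agrees with the simple trend.
(B) Al (period 3, group 13) vs Ba (period 6, group 2): the stated order agrees with the simple trend.
(C) Te (period 5, group 16) vs Bi (period 6, group 15): the stated order agrees with the simple trend.
(D) Si (period 3, group 14) vs P (period 3, group 15): the stated order contradicts the simple trend.
The exception is (D): adding an electron to P's half-filled 3p³ is unfavourable, so Si (3p²) has the more exothermic EA.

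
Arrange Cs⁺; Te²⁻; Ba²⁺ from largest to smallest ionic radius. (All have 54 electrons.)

All of these have 54 electrons, so size is governed by nuclear charge alone: the more protons, the stronger the pull on the same electron cloud, and the smaller the ion.
Nuclear charges: Ba²⁺ (Z=56), Cs⁺ (Z=55), Te²⁻ (Z=52).
Largest to smallest: Te²⁻ > Cs⁺ > Ba²⁺.

Te²⁻ > Cs⁺ > Ba²⁺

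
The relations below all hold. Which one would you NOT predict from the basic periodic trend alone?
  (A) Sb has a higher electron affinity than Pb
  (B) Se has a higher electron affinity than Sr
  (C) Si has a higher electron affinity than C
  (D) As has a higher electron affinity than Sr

The general trend: electron affinity increases across a period and decreases down a group.
(A) Sb (period 5, group 15) vs Pb (period 6, group 14): the stated order agrees with the simple trend.
(B) Se (period 4, group 16) vs Sr (period 5, group 2): the stated order agrees with the simple trend.
(C) Si (period 3, group 14) vs C (period 2, group 14): the stated order contradicts the simple trend.
(D) As (period 4, group 15) vs Sr (period 5, group 2): the stated order agrees with the simple trend.
The exception is (C): Si's larger, more diffuse 3p orbitals accept an added electron slightly more readily than C's compact 2p.

(C)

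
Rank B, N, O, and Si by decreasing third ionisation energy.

The third ionization energy removes an electron from the +2 ion. For each element: B²⁺ still has 1 valence electron; N²⁺ still has 3 valence electrons; O²⁺ still has 4 valence electrons; Si²⁺ still has 2 valence electrons.
All are still removing valence electrons, so compare the +2 ions as you would atoms: IE_3 generally rises across a period (higher Z_eff) and falls down a group (larger shell), subject to the usual subshell exceptions.
Valence configurations: B²⁺ [He]2s¹, N²⁺ [He]2s²2p¹, O²⁺ [He]2s²2p², Si²⁺ [Ne]3s².
Tabulated IE_3 (kJ/mol): B 3660, N 4578, O 5300, Si 3232.
So the third ionization energies run Si < B < N < O.

O > N > B > Si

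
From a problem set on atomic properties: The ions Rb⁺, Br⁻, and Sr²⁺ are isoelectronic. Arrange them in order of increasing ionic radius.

All of these have 36 electrons, so size is governed by nuclear charge alone: the more protons, the stronger the pull on the same electron cloud, and the smaller the ion.
Nuclear charges: Sr²⁺ (Z=38), Rb⁺ (Z=37), Br⁻ (Z=35).
Smallest to largest: Sr²⁺ < Rb⁺ < Br⁻.

Sr²⁺ < Rb⁺ < Br⁻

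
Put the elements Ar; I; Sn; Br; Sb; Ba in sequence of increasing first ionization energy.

Ba, Sn, Sb, I, Br, Ar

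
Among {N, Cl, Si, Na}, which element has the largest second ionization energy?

Na

After 1 electron has been removed, what remains? N⁺ still has 4 valence electrons; Cl⁺ still has 6 valence electrons; Si⁺ still has 3 valence electrons; Na⁺ is the bare [Ne] core.
Core electrons are held far more tightly than valence electrons, so Na tops the IE_2 order.
Valence configurations: N⁺ [He]2s²2p², Cl⁺ [Ne]3s²3p⁴, Si⁺ [Ne]3s²3p¹.
Tabulated IE_2 (kJ/mol): N 2856, Cl 2298, Si 1577, Na 4562.
Hence IE_2: Si < Cl < N < Na.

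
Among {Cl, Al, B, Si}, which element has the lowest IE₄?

The fourth ionization energy removes an electron from the +3 ion. For each element: Cl³⁺ still has 4 valence electrons; Al³⁺ is the bare [Ne] core; B³⁺ is the bare [He] core; Si³⁺ still has 1 valence electron.
Breaking into a closed-shell core is much more expensive than removing a leftover valence electron — Al and B have the largest IE_4 here.
Valence configurations: Cl³⁺ [Ne]3s²3p², Si³⁺ [Ne]3s¹.
The numbers (kJ/mol): Cl 5159, Al 11577, B 25026, Si 4356.
So the fourth ionization energies run Si < Cl < Al < B.

Si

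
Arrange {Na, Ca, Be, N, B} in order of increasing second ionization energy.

Ca < Be < B < N < Na

The second ionization energy removes an electron from the +1 ion. For each element: Na⁺ is the bare [Ne] core; Ca⁺ still has 1 valence electron; Be⁺ still has 1 valence electron; N⁺ still has 4 valence electrons; B⁺ still has 2 valence electrons.
Pulling an electron out of a noble-gas core costs far more than removing a remaining valence electron, so Na sits at the high end of IE_2.
Valence configurations: Ca⁺ [Ar]4s¹, Be⁺ [He]2s¹, N⁺ [He]2s²2p², B⁺ [He]2s².
Tabulated IE_2 (kJ/mol): Na 4562, Ca 1145, Be 1757, N 2856, B 2427.
Hence IE_2: Ca < Be < B < N < Na.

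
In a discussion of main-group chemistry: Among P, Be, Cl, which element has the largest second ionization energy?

Cl

IE_2 is the cost of taking one more electron from the +1 cation: P⁺ still has 4 valence electrons; Be⁺ still has 1 valence electron; Cl⁺ still has 6 valence electrons.
All are still removing valence electrons, so compare the +1 ions as you would atoms: IE_2 generally rises across a period (higher Z_eff) and falls down a group (larger shell), subject to the usual subshell exceptions.
Valence configurations: P⁺ [Ne]3s²3p², Be⁺ [He]2s¹, Cl⁺ [Ne]3s²3p⁴.
The numbers (kJ/mol): P 1907, Be 1757, Cl 2298.
Hence IE_2: Be < P < Cl.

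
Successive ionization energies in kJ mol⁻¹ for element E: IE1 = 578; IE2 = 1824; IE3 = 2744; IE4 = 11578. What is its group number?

Look for the largest jump between consecutive ionization energies: IE4/IE3 ≈ 4.2, far larger than any earlier ratio.
That jump marks the point where a core electron is being removed. So the atom has 3 valence electrons.
A main-group element with 3 valence electrons is in group 13.

Group 13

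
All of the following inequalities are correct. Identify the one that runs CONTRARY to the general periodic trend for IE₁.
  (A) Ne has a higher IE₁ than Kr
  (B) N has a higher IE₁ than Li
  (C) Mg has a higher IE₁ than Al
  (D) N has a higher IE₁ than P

The general trend: IE₁ increases across a period and decreases down a group.
(A) Ne (period 2, group 18) vs Kr (period 4, group 18): the stated order agrees with the simple trend.
(B) N (period 2, group 15) vs Li (period 2, group 1): the stated order agrees with the simple trend.
(C) Mg (period 3, group 2) vs Al (period 3, group 13): the stated order contradicts the simple trend.
(D) N (period 2, group 15) vs P (period 3, group 15): the stated order agrees with the simple trend.
The exception is (C): Al's single 3p electron is easier to remove than one from Mg's filled 3s².

(C)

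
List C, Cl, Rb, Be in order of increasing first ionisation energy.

Rb, Be, C, Cl

Across a period the outer electron is held more tightly (higher IE₁); down a group it sits in a higher shell, more shielded, and comes off more easily.
These span different periods and groups, so the two trends combine.
Be > Rb: relative to Rb, both the across-period and down-group shifts push Be's first ionization energy up.
C > Be: both are in period 2; the period trend gives C the larger value.
Cl > C: the two effects oppose for this pair; the across-period effect wins (1251 vs 1086 kJ/mol).
Approximate values (kJ/mol): Be 900, C 1086, Cl 1251, Rb 403.
So from lowest to highest: Rb < Be < C < Cl.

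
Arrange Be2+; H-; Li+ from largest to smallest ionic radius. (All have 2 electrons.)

H-, Li+, Be2+

All of these have 2 electrons, so size is governed by nuclear charge alone: the more protons, the stronger the pull on the same electron cloud, and the smaller the ion.
Nuclear charges: Be2+ (Z=4), Li+ (Z=3), H- (Z=1).
Largest to smallest: H- > Li+ > Be2+.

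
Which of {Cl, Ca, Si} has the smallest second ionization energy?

Ca

IE_2 is the cost of taking one more electron from the +1 cation: Cl⁺ still has 6 valence electrons; Ca⁺ still has 1 valence electron; Si⁺ still has 3 valence electrons.
All are still removing valence electrons, so compare the +1 ions as you would atoms: IE_2 generally rises across a period (higher Z_eff) and falls down a group (larger shell), subject to the usual subshell exceptions.
Valence configurations: Cl⁺ [Ne]3s²3p⁴, Ca⁺ [Ar]4s¹, Si⁺ [Ne]3s²3p¹.
Approximate IE_2 values (kJ/mol): Cl 2298, Ca 1145, Si 1577.
Putting it together, IE_2: Ca < Si < Cl.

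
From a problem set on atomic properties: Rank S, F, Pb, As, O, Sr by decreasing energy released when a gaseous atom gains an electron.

F > S > O > As > Pb > Sr

O is in period 2, group 16; F is in period 2, group 17; S is in period 3, group 16; As is in period 4, group 15; Sr is in period 5, group 2; Pb is in period 6, group 14.
Atoms with high Z_eff and room in the valence shell (especially the halogens) have the most exothermic electron affinities.
These span different periods and groups, so the two trends combine.
Pb > Sr: the two effects oppose for this pair; the across-period effect wins (35 vs 5 kJ/mol).
As > Pb: relative to Pb, both the across-period and down-group shifts push As's electron affinity up.
O > As: relative to As, both the across-period and down-group shifts push O's electron affinity up.
S > O: this pair runs against the simple trend — see the exception note.
F > S: relative to S, both the across-period and down-group shifts push F's electron affinity up.
Note the exception: S has a higher electron affinity than O, contrary to the simple trend — the compact 2p subshell of O repels the added electron more than S's larger 3p does.
For reference (kJ/mol): O 141, F 328, S 200, As 78, Sr 5, Pb 35.
So from highest to lowest: F > S > O > As > Pb > Sr.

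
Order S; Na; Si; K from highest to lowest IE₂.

Na, K, S, Si

The second ionization energy removes an electron from the +1 ion. For each element: S⁺ still has 5 valence electrons; Na⁺ is the bare [Ne] core; Si⁺ still has 3 valence electrons; K⁺ is the bare [Ar] core.
Core electrons are held far more tightly than valence electrons, so K and Na top the IE_2 order.
Valence configurations: S⁺ [Ne]3s²3p³, Si⁺ [Ne]3s²3p¹.
Approximate IE_2 values (kJ/mol): S 2252, Na 4562, Si 1577, K 3052.
Putting it together, IE_2: Si < S < K < Na.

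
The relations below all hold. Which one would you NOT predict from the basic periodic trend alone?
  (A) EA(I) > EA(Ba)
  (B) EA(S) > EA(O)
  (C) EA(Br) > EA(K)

(B)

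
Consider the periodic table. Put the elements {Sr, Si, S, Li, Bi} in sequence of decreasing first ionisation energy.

S > Si > Bi > Sr > Li

Li is in period 2, group 1; Si is in period 3, group 14; S is in period 3, group 16; Sr is in period 5, group 2; Bi is in period 6, group 15.
Removing the outermost electron gets harder across a period and easier down a group.
Neither a single period nor a single group — weigh both effects.
Sr > Li: the two effects oppose for this pair; the across-period effect wins (550 vs 520 kJ/mol).
Bi > Sr: the two effects oppose for this pair; the across-period effect wins (703 vs 550 kJ/mol).
Si > Bi: period and group pull opposite ways; the down-group shift dominates (786 vs 703 kJ/mol).
S > Si: S lies to the right of Si in period 3, so the across-period effect alone puts S higher.
Tabulated first ionization energy (kJ/mol): Li 520, Si 786, S 1000, Sr 550, Bi 703.
So from highest to lowest: S > Si > Bi > Sr > Li.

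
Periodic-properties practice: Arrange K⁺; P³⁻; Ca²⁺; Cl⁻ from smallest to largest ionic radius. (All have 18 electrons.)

All of these have 18 electrons, so size is governed by nuclear charge alone: the more protons, the stronger the pull on the same electron cloud, and the smaller the ion.
Nuclear charges: Ca²⁺ (Z=20), K⁺ (Z=19), Cl⁻ (Z=17), P³⁻ (Z=15).
Smallest to largest: Ca²⁺ < K⁺ < Cl⁻ < P³⁻.

Ca²⁺ < K⁺ < Cl⁻ < P³⁻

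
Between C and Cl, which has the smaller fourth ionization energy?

Consider each +3 ion: C³⁺ still has 1 valence electron; Cl³⁺ still has 4 valence electrons.
All are still removing valence electrons, so compare the +3 ions as you would atoms: IE_4 generally rises across a period (higher Z_eff) and falls down a group (larger shell), subject to the usual subshell exceptions.
Valence configurations: C³⁺ [He]2s¹, Cl³⁺ [Ne]3s²3p².
Approximate IE_4 values (kJ/mol): C 6223, Cl 5159.
So the fourth ionization energies run Cl < C.

Cl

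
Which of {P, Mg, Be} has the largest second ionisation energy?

P

Consider each +1 ion: P⁺ still has 4 valence electrons; Mg⁺ still has 1 valence electron; Be⁺ still has 1 valence electron.
All are still removing valence electrons, so compare the +1 ions as you would atoms: IE_2 generally rises across a period (higher Z_eff) and falls down a group (larger shell), subject to the usual subshell exceptions.
Valence configurations: P⁺ [Ne]3s²3p², Mg⁺ [Ne]3s¹, Be⁺ [He]2s¹.
Tabulated IE_2 (kJ/mol): P 1907, Mg 1451, Be 1757.
Putting it together, IE_2: Mg < Be < P.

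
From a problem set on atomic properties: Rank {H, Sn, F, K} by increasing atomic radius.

H < F < Sn < K

H is in period 1, group 1; F is in period 2, group 17; K is in period 4, group 1; Sn is in period 5, group 14.
Moving right in a period, electrons are added to the same shell under a stronger nuclear pull, so atoms get smaller; moving down, a new shell is opened and atoms get larger.
These span different periods and groups, so the two trends combine.
F > H: period and group pull opposite ways; the down-group shift dominates (64 vs 32 pm).
Sn > F: both effects reinforce here, so Sn is clearly the larger of the two.
K > Sn: period and group pull opposite ways; the across-period shift dominates (196 vs 140 pm).
For reference (pm): H 32, F 64, K 196, Sn 140.
So from smallest to largest: H < F < Sn < K.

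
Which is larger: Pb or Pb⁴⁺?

Pb

Forming Pb⁴⁺ removes 4 electrons from Pb. Fewer electrons for the same nuclear charge means less shielding and a higher Z_eff on the remaining electrons.
A cation is smaller than its parent atom: Pb⁴⁺ < Pb.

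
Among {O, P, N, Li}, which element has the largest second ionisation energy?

Li

Consider each +1 ion: O⁺ still has 5 valence electrons; P⁺ still has 4 valence electrons; N⁺ still has 4 valence electrons; Li⁺ is the bare [He] core.
Breaking into a closed-shell core is much more expensive than removing a leftover valence electron — Li has the largest IE_2 here.
Valence configurations: O⁺ [He]2s²2p³, P⁺ [Ne]3s²3p², N⁺ [He]2s²2p².
Approximate IE_2 values (kJ/mol): O 3388, P 1907, N 2856, Li 7298.
Overall IE_2 order: P < N < O < Li.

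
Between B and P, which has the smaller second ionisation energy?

P

After 1 electron has been removed, what remains? B⁺ still has 2 valence electrons; P⁺ still has 4 valence electrons.
All are still removing valence electrons, so compare the +1 ions as you would atoms: IE_2 generally rises across a period (higher Z_eff) and falls down a group (larger shell), subject to the usual subshell exceptions.
Valence configurations: B⁺ [He]2s², P⁺ [Ne]3s²3p².
Tabulated IE_2 (kJ/mol): B 2427, P 1907.
Putting it together, IE_2: P < B.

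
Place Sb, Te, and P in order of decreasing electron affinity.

Te, Sb, P

P is in period 3, group 15; Sb is in period 5, group 15; Te is in period 5, group 16.
Electron affinity generally becomes more exothermic across a period toward the halogens and less exothermic down a group.
These span different periods and groups, so the two trends combine.
Sb > P: this pair runs against the simple trend — see the exception note.
Te > Sb: both are in period 5; the period trend gives Te the larger value.
Note the exception: Sb has a higher electron affinity than P, contrary to the simple trend — both are half-filled np³, but the pairing/repulsion penalty for the added electron shrinks as the p orbitals become larger and more diffuse down the group, and for Sb that outweighs the weaker nuclear attraction.
Approximate values (kJ/mol): P 72, Sb 103, Te 190.
So from highest to lowest: Te > Sb > P.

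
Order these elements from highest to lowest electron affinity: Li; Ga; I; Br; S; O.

Li is in period 2, group 1; O is in period 2, group 16; S is in period 3, group 16; Ga is in period 4, group 13; Br is in period 4, group 17; I is in period 5, group 17.
Adding an electron releases more energy for atoms nearer the top right (short of the noble gases).
These span different periods and groups, so the two trends combine.
Li > Ga: the two effects oppose for this pair; the down-group effect wins (60 vs 29 kJ/mol).
O > Li: both are in period 2; the period trend gives O the larger value.
S > O: this pair runs against the simple trend — see the exception note.
I > S: the two effects oppose for this pair; the across-period effect wins (295 vs 200 kJ/mol).
Br > I: they share group 17; the group trend gives Br the larger value.
Note the exception: S has a higher electron affinity than O, contrary to the simple trend — the compact 2p subshell of O repels the added electron more than S's larger 3p does.
Tabulated electron affinity (kJ/mol): Li 60, O 141, S 200, Ga 29, Br 325, I 295.
So from highest to lowest: Br > I > S > O > Li > Ga.

Br > I > S > O > Li > Ga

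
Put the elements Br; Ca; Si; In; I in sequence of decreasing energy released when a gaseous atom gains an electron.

Br > I > Si > In > Ca

Si is in period 3, group 14; Ca is in period 4, group 2; Br is in period 4, group 17; In is in period 5, group 13; I is in period 5, group 17.
Adding an electron releases more energy for atoms nearer the top right (short of the noble gases).
Neither a single period nor a single group — weigh both effects.
In > Ca: the two effects oppose for this pair; the across-period effect wins (29 vs 2 kJ/mol).
Si > In: both effects reinforce here, so Si is clearly the higher of the two.
I > Si: the two effects oppose for this pair; the across-period effect wins (295 vs 134 kJ/mol).
Br > I: Br sits above I in group 17, so the down-group effect alone puts Br higher.
For reference (kJ/mol): Si 134, Ca 2, Br 325, In 29, I 295.
So from highest to lowest: Br > I > Si > In > Ca.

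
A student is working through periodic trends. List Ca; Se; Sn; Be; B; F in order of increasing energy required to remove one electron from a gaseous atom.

Ca < Sn < B < Be < Se < F

IE₁ increases left→right with effective nuclear charge and decreases top→bottom as the valence shell moves farther out.
Neither a single period nor a single group — weigh both effects.
Sn > Ca: period and group pull opposite ways; the across-period shift dominates (709 vs 590 kJ/mol).
B > Sn: period and group pull opposite ways; the down-group shift dominates (801 vs 709 kJ/mol).
Be > B: this pair runs against the simple trend — see the exception note.
Se > Be: the two effects oppose for this pair; the across-period effect wins (941 vs 900 kJ/mol).
F > Se: both effects reinforce here, so F is clearly the higher of the two.
Note the exception: Be has a higher first ionization energy than B, contrary to the simple trend — removing B's lone 2p electron is easier than breaking Be's filled 2s².
Tabulated first ionization energy (kJ/mol): Be 900, B 801, F 1681, Ca 590, Se 941, Sn 709.
So from lowest to highest: Ca < Sn < B < Be < Se < F.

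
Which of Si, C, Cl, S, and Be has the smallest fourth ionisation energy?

Si

The fourth ionization energy removes an electron from the +3 ion. For each element: Si³⁺ still has 1 valence electron; C³⁺ still has 1 valence electron; Cl³⁺ still has 4 valence electrons; S³⁺ still has 3 valence electrons; Be³⁺ is already 1 electron into the core.
Breaking into a closed-shell core is much more expensive than removing a leftover valence electron — Be has the largest IE_4 here.
Valence configurations: Si³⁺ [Ne]3s¹, C³⁺ [He]2s¹, Cl³⁺ [Ne]3s²3p², S³⁺ [Ne]3s²3p¹.
The numbers (kJ/mol): Si 4356, C 6223, Cl 5159, S 4556, Be 21007.
So the fourth ionization energies run Si < S < Cl < C < Be.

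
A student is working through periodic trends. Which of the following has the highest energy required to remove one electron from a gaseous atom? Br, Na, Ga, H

H

Removing the outermost electron gets harder across a period and easier down a group.
Here both period and group differ, so the two effects have to be weighed against each other.
Ga > Na: period and group pull opposite ways; the across-period shift dominates (579 vs 496 kJ/mol).
Br > Ga: both are in period 4; the period trend gives Br the larger value.
H > Br: period and group pull opposite ways; the down-group shift dominates (1312 vs 1140 kJ/mol).
For reference (kJ/mol): H 1312, Na 496, Ga 579, Br 1140.
The highest energy required to remove one electron from a gaseous atom among these belongs to H.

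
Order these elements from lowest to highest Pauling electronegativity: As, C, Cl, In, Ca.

Ca < In < As < C < Cl

C is in period 2, group 14; Cl is in period 3, group 17; Ca is in period 4, group 2; As is in period 4, group 15; In is in period 5, group 13.
Electronegativity increases across a period and decreases down a group, tracking effective nuclear charge and atomic size.
Here both period and group differ, so the two effects have to be weighed against each other.
In > Ca: the two effects oppose for this pair; the across-period effect wins (1.78 vs 1.00).
As > In: both effects reinforce here, so As is clearly the higher of the two.
C > As: the two effects oppose for this pair; the down-group effect wins (2.55 vs 2.18).
Cl > C: the two effects oppose for this pair; the across-period effect wins (3.16 vs 2.55).
Tabulated electronegativity (Pauling): C 2.55, Cl 3.16, Ca 1.00, As 2.18, In 1.78.
So from lowest to highest: Ca < In < As < C < Cl.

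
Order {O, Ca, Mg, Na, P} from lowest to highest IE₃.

IE_3 is the cost of taking one more electron from the +2 cation: O²⁺ still has 4 valence electrons; Ca²⁺ is the bare [Ar] core; Mg²⁺ is the bare [Ne] core; Na²⁺ is already 1 electron into the core; P²⁺ still has 3 valence electrons.
Usually core removal costs more than valence removal, but here the competition is close: a tightly held n=2 valence electron can cost more to remove than an n=3 core electron, so the actual values have to decide it.
Valence configurations: O²⁺ [He]2s²2p², P²⁺ [Ne]3s²3p¹.
Tabulated IE_3 (kJ/mol): O 5300, Ca 4912, Mg 7733, Na 6910, P 2914.
Overall IE_3 order: P < Ca < O < Na < Mg.

P, Ca, O, Na, Mg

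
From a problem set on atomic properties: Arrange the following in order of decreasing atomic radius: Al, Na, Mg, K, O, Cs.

O is in period 2, group 16; Na is in period 3, group 1; Mg is in period 3, group 2; Al is in period 3, group 13; K is in period 4, group 1; Cs is in period 6, group 1.
Moving right in a period, electrons are added to the same shell under a stronger nuclear pull, so atoms get smaller; moving down, a new shell is opened and atoms get larger.
Neither a single period nor a single group — weigh both effects.
Al > O: both effects reinforce here, so Al is clearly the larger of the two.
Mg > Al: Mg lies to the left of Al in period 3, so the across-period effect alone puts Mg larger.
Na > Mg: both are in period 3; the period trend gives Na the larger value.
K > Na: they share group 1; the group trend gives K the larger value.
Cs > K: they share group 1; the group trend gives Cs the larger value.
Approximate values (pm): O 63, Na 155, Mg 139, Al 126, K 196, Cs 232.
So from largest to smallest: Cs > K > Na > Mg > Al > O.

Cs, K, Na, Mg, Al, O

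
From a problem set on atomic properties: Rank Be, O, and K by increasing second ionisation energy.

Be < K < O

The second ionization energy removes an electron from the +1 ion. For each element: Be⁺ still has 1 valence electron; O⁺ still has 5 valence electrons; K⁺ is the bare [Ar] core.
Usually core removal costs more than valence removal, but here the competition is close: a tightly held n=2 valence electron can cost more to remove than an n=3 core electron, so the actual values have to decide it.
Valence configurations: Be⁺ [He]2s¹, O⁺ [He]2s²2p³.
The numbers (kJ/mol): Be 1757, O 3388, K 3052.
So the second ionization energies run Be < K < O.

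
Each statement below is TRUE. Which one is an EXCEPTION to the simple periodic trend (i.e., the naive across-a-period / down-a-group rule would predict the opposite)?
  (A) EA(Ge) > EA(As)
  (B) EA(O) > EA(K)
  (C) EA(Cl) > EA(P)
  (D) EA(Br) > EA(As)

(A)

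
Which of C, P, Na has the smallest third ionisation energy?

P

Consider each +2 ion: C²⁺ still has 2 valence electrons; P²⁺ still has 3 valence electrons; Na²⁺ is already 1 electron into the core.
Breaking into a closed-shell core is much more expensive than removing a leftover valence electron — Na has the largest IE_3 here.
Valence configurations: C²⁺ [He]2s², P²⁺ [Ne]3s²3p¹.
The numbers (kJ/mol): C 4620, P 2914, Na 6910.
Putting it together, IE_3: P < C < Na.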